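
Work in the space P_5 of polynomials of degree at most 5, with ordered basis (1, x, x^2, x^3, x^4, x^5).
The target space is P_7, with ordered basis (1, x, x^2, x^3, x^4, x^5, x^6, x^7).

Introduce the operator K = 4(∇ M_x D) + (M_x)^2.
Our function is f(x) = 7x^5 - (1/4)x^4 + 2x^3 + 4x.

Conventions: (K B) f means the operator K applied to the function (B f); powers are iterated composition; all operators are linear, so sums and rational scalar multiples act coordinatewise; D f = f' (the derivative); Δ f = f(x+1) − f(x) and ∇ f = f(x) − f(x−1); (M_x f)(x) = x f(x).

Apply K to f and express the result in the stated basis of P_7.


the image equals g(x) = 7x^7 - (1/4)x^6 + 2x^5 + 700x^4 - 1412x^3 + 1496x^2 - 788x + 184

D f = 35x^4 - x^3 + 6x^2 + 4
M_x D f = 35x^5 - x^4 + 6x^3 + 4x
∇ M_x D f = 175x^4 - 354x^3 + 374x^2 - 197x + 46
(4(∇ M_x D)) f = 700x^4 - 1416x^3 + 1496x^2 - 788x + 184
M_x f = 7x^6 - (1/4)x^5 + 2x^4 + 4x^2
M_x M_x f = 7x^7 - (1/4)x^6 + 2x^5 + 4x^3
(4(∇ M_x D) + (M_x)^2) f = 7x^7 - (1/4)x^6 + 2x^5 + 700x^4 - 1412x^3 + 1496x^2 - 788x + 184


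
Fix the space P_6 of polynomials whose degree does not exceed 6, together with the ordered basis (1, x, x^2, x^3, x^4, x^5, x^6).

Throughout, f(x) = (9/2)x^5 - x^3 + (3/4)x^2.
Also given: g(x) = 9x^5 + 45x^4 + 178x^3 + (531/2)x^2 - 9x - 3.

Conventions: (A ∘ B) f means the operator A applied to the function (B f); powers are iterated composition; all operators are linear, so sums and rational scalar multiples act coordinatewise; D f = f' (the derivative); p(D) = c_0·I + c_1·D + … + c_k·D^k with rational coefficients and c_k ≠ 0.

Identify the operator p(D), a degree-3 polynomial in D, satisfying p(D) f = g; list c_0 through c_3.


D^0 f = (9/2)x^5 - x^3 + (3/4)x^2
D^1 f = (45/2)x^4 - 3x^2 + (3/2)x
D^2 f = 90x^3 - 6x + 3/2
D^3 f = 270x^2 - 6
matching coefficients of g against c_0 f + c_1 Df + … from the top degree down determines the c_i
solution: c_0 = 2, c_1 = 2, c_2 = 2, c_3 = 1

c_0 = 2, c_1 = 2, c_2 = 2, c_3 = 1


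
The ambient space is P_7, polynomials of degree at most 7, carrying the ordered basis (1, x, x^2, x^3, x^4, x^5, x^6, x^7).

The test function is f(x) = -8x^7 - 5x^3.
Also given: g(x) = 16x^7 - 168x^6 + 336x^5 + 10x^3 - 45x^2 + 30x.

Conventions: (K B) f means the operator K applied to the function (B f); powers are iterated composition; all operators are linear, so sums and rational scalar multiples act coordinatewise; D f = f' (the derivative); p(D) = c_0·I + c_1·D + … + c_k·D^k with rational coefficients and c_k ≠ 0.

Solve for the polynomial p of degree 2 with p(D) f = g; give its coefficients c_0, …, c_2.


D^0 f = -8x^7 - 5x^3
D^1 f = -56x^6 - 15x^2
D^2 f = -336x^5 - 30x
matching coefficients of g against c_0 f + c_1 Df + … from the top degree down determines the c_i
solution: c_0 = -2, c_1 = 3, c_2 = -1

c_0 = -2, c_1 = 3, c_2 = -1


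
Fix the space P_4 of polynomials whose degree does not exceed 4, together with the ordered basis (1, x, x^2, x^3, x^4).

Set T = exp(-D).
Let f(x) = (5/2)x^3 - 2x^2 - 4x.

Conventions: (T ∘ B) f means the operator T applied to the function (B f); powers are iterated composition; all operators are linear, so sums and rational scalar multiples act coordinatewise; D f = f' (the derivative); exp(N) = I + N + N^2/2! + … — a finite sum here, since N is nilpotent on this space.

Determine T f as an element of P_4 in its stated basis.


order-1 term: -(15/2)x^2 + 4x + 4
order-2 term: (15/2)x - 2
order-3 term: -5/2
the series for exp(-D) f terminates at order 3
exp(-D) f = (5/2)x^3 - (19/2)x^2 + (15/2)x - 1/2

g(x) = (5/2)x^3 - (19/2)x^2 + (15/2)x - 1/2


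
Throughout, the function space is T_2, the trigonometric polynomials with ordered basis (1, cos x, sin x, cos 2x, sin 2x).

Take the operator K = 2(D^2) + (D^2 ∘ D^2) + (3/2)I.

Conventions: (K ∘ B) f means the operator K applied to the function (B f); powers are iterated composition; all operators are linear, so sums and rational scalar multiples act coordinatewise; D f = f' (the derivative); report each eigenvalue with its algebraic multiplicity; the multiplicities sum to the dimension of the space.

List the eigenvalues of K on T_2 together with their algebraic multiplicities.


λ = 1/2 (multiplicity 2), λ = 3/2 (multiplicity 1), λ = 19/2 (multiplicity 2)

image of 1: 3/2
image of cos x: (1/2)cos x
image of sin x: (1/2)sin x
image of cos 2x: (19/2)cos 2x
image of sin 2x: (19/2)sin 2x
the matrix is diagonal; its diagonal is (3/2, 1/2, 1/2, 19/2, 19/2)
for a triangular matrix the eigenvalues are the diagonal entries, with algebraic multiplicity their repetition count


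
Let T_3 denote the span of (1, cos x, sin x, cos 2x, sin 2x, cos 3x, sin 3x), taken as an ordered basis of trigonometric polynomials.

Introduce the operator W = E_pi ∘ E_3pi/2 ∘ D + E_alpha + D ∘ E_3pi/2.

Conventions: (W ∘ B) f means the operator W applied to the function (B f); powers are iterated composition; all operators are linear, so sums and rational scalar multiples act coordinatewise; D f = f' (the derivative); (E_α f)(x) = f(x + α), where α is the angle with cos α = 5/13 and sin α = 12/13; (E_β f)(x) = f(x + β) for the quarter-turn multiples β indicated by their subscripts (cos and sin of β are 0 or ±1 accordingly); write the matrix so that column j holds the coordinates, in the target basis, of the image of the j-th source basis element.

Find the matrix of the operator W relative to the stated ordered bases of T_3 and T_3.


the matrix is [[1, 0, 0, 0, 0, 0, 0]; [0, 5/13, 12/13, 0, 0, 0, 0]; [0, -12/13, 5/13, 0, 0, 0, 0]; [0, 0, 0, -119/169, -556/169, 0, 0]; [0, 0, 0, 556/169, -119/169, 0, 0]; [0, 0, 0, 0, 0, -2035/2197, -828/2197]; [0, 0, 0, 0, 0, 828/2197, -2035/2197]] (rows listed top to bottom)

image of 1: 1
image of cos x: (5/13)cos x - (12/13)sin x
image of sin x: (12/13)cos x + (5/13)sin x
image of cos 2x: -(119/169)cos 2x + (556/169)sin 2x
image of sin 2x: -(556/169)cos 2x - (119/169)sin 2x
image of cos 3x: -(2035/2197)cos 3x + (828/2197)sin 3x
image of sin 3x: -(828/2197)cos 3x - (2035/2197)sin 3x
each image's coordinates form column j of the matrix


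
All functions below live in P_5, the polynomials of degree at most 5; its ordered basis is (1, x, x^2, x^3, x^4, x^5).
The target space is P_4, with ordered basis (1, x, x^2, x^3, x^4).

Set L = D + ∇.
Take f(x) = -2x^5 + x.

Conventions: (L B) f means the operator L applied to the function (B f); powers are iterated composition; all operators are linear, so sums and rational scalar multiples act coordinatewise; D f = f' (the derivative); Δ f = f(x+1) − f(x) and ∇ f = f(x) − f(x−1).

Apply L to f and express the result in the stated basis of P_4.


the result is g(x) = -20x^4 + 20x^3 - 20x^2 + 10x

D f = -10x^4 + 1
∇ f = -10x^4 + 20x^3 - 20x^2 + 10x - 1
(D + ∇) f = -20x^4 + 20x^3 - 20x^2 + 10x


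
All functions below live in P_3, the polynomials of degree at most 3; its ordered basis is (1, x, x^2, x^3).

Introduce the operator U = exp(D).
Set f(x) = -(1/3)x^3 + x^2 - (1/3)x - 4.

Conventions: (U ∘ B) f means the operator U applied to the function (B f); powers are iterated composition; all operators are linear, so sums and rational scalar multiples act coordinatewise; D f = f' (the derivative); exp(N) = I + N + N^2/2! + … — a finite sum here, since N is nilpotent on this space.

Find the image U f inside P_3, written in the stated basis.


order-1 term: -x^2 + 2x - 1/3
order-2 term: -x + 1
order-3 term: -1/3
the series for exp(D) f terminates at order 3
exp(D) f = -(1/3)x^3 + (2/3)x - 11/3

g(x) = -(1/3)x^3 + (2/3)x - 11/3


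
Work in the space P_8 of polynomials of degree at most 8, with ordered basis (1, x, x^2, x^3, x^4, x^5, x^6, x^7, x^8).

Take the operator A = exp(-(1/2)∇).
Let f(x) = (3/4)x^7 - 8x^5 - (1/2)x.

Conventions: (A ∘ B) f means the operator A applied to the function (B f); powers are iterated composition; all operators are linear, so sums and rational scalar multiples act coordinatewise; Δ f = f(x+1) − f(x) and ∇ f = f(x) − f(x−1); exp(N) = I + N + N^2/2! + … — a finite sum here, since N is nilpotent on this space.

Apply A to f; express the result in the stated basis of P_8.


g(x) = (3/4)x^7 - (21/8)x^6 + (61/16)x^5 - (515/32)x^4 + (1305/64)x^3 - (2111/128)x^2 + (831/256)x + 2127/512

order-1 term: -(21/8)x^6 + (63/8)x^5 + (55/8)x^4 - (215/8)x^3 + (257/8)x^2 - (139/8)x + 31/8
order-2 term: (63/16)x^5 - (315/16)x^4 + (415/16)x^3 + (15/16)x^2 - (469/16)x + 291/16
order-3 term: -(105/32)x^4 + (315/16)x^3 - (1255/32)x^2 + (465/16)x - 103/32
order-4 term: (105/64)x^3 - (315/32)x^2 + (1205/64)x - 365/32
order-5 term: -(63/128)x^2 + (315/128)x - 97/32
order-6 term: (21/256)x - 63/256
order-7 term: -3/512
the series for exp(-(1/2)∇) f terminates at order 7
exp(-(1/2)∇) f = (3/4)x^7 - (21/8)x^6 + (61/16)x^5 - (515/32)x^4 + (1305/64)x^3 - (2111/128)x^2 + (831/256)x + 2127/512


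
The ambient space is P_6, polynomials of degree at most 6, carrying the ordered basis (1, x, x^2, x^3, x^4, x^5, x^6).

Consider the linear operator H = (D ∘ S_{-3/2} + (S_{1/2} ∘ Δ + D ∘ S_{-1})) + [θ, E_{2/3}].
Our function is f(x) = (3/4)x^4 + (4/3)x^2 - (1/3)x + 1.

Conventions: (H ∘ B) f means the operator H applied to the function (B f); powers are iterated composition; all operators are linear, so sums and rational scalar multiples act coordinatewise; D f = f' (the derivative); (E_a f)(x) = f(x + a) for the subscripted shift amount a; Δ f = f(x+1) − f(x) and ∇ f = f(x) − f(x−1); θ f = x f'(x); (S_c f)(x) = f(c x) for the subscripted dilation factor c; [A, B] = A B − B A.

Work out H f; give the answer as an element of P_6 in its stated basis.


S_{-3/2} f = (243/64)x^4 + 3x^2 + (1/2)x + 1
D S_{-3/2} f = (243/16)x^3 + 6x + 1/2
Δ f = 3x^3 + (9/2)x^2 + (17/3)x + 7/4
S_{1/2} Δ f = (3/8)x^3 + (9/8)x^2 + (17/6)x + 7/4
S_{-1} f = (3/4)x^4 + (4/3)x^2 + (1/3)x + 1
D S_{-1} f = 3x^3 + (8/3)x + 1/3
(S_{1/2} ∘ Δ + D ∘ S_{-1}) f = (27/8)x^3 + (9/8)x^2 + (11/2)x + 25/12
(D ∘ S_{-3/2} + (S_{1/2} ∘ Δ + D ∘ S_{-1})) f = (297/16)x^3 + (9/8)x^2 + (23/2)x + 31/12
E_{2/3} f = (3/4)x^4 + 2x^3 + (10/3)x^2 + (7/3)x + 41/27
θ E_{2/3} f = 3x^4 + 6x^3 + (20/3)x^2 + (7/3)x
θ f = 3x^4 + (8/3)x^2 - (1/3)x
E_{2/3} θ f = 3x^4 + 8x^3 + (32/3)x^2 + (61/9)x + 14/9
[θ, E_{2/3}] f = -2x^3 - 4x^2 - (40/9)x - 14/9
((D ∘ S_{-3/2} + (S_{1/2} ∘ Δ + D ∘ S_{-1})) + [θ, E_{2/3}]) f = (265/16)x^3 - (23/8)x^2 + (127/18)x + 37/36

the image equals g(x) = (265/16)x^3 - (23/8)x^2 + (127/18)x + 37/36


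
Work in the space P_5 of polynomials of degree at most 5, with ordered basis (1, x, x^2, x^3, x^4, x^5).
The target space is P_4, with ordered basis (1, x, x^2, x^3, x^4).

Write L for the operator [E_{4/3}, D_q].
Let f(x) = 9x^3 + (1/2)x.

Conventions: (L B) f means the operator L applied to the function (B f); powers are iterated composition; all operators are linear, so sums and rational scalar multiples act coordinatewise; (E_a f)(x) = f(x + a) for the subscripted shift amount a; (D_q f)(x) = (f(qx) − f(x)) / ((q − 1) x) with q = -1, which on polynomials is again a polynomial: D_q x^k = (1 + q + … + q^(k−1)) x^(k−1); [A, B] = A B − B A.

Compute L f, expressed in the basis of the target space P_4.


D_q f = 9x^2 + 1/2
E_{4/3} D_q f = 9x^2 + 24x + 33/2
E_{4/3} f = 9x^3 + 36x^2 + (97/2)x + 22
D_q E_{4/3} f = 9x^2 + 97/2
[E_{4/3}, D_q] f = 24x - 32

the image equals g(x) = 24x - 32


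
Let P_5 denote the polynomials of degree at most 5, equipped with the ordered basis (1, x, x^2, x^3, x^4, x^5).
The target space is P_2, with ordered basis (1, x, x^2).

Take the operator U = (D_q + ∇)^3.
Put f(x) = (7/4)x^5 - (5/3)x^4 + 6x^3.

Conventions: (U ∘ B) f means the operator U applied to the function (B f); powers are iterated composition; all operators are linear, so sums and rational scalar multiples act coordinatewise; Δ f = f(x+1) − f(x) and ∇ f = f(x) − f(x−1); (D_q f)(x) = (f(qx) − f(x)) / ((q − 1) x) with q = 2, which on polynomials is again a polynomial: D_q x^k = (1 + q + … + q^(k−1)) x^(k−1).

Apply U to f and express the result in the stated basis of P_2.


D_q f = (217/4)x^4 - 25x^3 + 42x^2
∇ f = (35/4)x^4 - (145/6)x^3 + (91/2)x^2 - (401/12)x + 113/12
(D_q + ∇) f = 63x^4 - (295/6)x^3 + (175/2)x^2 - (401/12)x + 113/12
D_q (D_q + ∇) f = 945x^3 - (2065/6)x^2 + (525/2)x - 401/12
∇ (D_q + ∇) f = 252x^3 - (1051/2)x^2 + (1149/2)x - 2797/12
(D_q + ∇) (D_q + ∇) f = 1197x^3 - (2609/3)x^2 + 837x - 533/2
D_q (D_q + ∇) (D_q + ∇) f = 8379x^2 - 2609x + 837
∇ (D_q + ∇) (D_q + ∇) f = 3591x^2 - (15991/3)x + 8711/3
(D_q + ∇) (D_q + ∇) (D_q + ∇) f = 11970x^2 - (23818/3)x + 11222/3

g(x) = 11970x^2 - (23818/3)x + 11222/3


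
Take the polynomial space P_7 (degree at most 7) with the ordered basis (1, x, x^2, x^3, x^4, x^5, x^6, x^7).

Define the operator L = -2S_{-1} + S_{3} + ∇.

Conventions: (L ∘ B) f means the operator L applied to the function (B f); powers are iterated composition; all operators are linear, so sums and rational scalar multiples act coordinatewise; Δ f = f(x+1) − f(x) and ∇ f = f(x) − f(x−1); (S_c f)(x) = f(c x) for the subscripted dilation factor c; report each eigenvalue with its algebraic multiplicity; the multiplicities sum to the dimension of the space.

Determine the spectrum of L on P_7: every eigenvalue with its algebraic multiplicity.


λ = -1 (multiplicity 1), λ = 5 (multiplicity 1), λ = 7 (multiplicity 1), λ = 29 (multiplicity 1), λ = 79 (multiplicity 1), λ = 245 (multiplicity 1), λ = 727 (multiplicity 1), λ = 2189 (multiplicity 1)

image of 1: -1
image of x: 5x + 1
image of x^2: 7x^2 + 2x - 1
image of x^3: 29x^3 + 3x^2 - 3x + 1
image of x^4: 79x^4 + 4x^3 - 6x^2 + 4x - 1
image of x^5: 245x^5 + 5x^4 - 10x^3 + 10x^2 - 5x + 1
image of x^6: 727x^6 + 6x^5 - 15x^4 + 20x^3 - 15x^2 + 6x - 1
image of x^7: 2189x^7 + 7x^6 - 21x^5 + 35x^4 - 35x^3 + 21x^2 - 7x + 1
the matrix is upper triangular; its diagonal is (-1, 5, 7, 29, 79, 245, 727, 2189)
for a triangular matrix the eigenvalues are the diagonal entries, with algebraic multiplicity their repetition count


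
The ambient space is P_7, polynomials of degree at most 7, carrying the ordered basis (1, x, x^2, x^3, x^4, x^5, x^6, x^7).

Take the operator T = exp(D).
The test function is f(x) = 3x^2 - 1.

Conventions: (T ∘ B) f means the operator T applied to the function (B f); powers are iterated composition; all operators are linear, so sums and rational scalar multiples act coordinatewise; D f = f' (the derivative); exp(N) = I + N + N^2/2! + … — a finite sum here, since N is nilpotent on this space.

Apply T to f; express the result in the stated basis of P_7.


the image equals g(x) = 3x^2 + 6x + 2

order-1 term: 6x
order-2 term: 3
the series for exp(D) f terminates at order 2
exp(D) f = 3x^2 + 6x + 2


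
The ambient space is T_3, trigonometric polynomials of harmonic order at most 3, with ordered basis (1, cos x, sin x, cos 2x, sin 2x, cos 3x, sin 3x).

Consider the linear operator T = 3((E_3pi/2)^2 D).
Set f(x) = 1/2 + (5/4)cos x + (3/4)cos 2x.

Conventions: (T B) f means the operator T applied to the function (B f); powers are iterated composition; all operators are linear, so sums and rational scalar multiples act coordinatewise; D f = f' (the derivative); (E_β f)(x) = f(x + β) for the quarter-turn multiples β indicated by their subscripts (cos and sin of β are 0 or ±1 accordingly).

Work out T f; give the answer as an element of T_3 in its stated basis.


g(x) = (15/4)sin x - (9/2)sin 2x

D f = -(5/4)sin x - (3/2)sin 2x
E_3pi/2 D f = (5/4)cos x + (3/2)sin 2x
E_3pi/2 E_3pi/2 D f = (5/4)sin x - (3/2)sin 2x
(3((E_3pi/2)^2 D)) f = (15/4)sin x - (9/2)sin 2x


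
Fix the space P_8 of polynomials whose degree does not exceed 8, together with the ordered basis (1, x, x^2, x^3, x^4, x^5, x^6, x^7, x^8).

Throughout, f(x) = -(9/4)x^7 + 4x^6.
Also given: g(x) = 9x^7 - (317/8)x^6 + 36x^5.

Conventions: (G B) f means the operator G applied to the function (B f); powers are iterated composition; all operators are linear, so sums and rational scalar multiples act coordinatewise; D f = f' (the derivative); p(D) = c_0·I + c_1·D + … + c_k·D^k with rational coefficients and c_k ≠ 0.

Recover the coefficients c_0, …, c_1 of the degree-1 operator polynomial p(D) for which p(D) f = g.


c_0 = -4, c_1 = 3/2

D^0 f = -(9/4)x^7 + 4x^6
D^1 f = -(63/4)x^6 + 24x^5
matching coefficients of g against c_0 f + c_1 Df + … from the top degree down determines the c_i
solution: c_0 = -4, c_1 = 3/2


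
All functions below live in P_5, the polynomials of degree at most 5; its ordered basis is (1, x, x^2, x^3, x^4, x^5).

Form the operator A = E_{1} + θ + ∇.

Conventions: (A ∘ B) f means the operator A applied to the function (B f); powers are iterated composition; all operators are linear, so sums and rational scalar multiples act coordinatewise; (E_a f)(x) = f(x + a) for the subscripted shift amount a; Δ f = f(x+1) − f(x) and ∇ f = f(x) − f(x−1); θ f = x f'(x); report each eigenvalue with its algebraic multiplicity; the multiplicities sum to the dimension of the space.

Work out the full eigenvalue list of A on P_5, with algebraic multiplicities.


image of 1: 1
image of x: 2x + 2
image of x^2: 3x^2 + 4x
image of x^3: 4x^3 + 6x^2 + 2
image of x^4: 5x^4 + 8x^3 + 8x
image of x^5: 6x^5 + 10x^4 + 20x^2 + 2
the matrix is upper triangular; its diagonal is (1, 2, 3, 4, 5, 6)
for a triangular matrix the eigenvalues are the diagonal entries, with algebraic multiplicity their repetition count

λ = 1 (multiplicity 1), λ = 2 (multiplicity 1), λ = 3 (multiplicity 1), λ = 4 (multiplicity 1), λ = 5 (multiplicity 1), λ = 6 (multiplicity 1)


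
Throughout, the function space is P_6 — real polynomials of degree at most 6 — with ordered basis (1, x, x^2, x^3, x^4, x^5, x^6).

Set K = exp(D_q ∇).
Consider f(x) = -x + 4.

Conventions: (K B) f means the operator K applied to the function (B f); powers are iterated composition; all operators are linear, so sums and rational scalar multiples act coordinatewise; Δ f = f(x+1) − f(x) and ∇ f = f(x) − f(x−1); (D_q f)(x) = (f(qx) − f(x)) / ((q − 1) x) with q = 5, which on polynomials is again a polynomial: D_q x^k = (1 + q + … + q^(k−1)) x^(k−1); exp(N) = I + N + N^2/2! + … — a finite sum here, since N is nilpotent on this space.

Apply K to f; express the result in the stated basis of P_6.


g(x) = -x + 4

the series for exp(D_q ∇) f terminates at order 0
exp(D_q ∇) f = -x + 4


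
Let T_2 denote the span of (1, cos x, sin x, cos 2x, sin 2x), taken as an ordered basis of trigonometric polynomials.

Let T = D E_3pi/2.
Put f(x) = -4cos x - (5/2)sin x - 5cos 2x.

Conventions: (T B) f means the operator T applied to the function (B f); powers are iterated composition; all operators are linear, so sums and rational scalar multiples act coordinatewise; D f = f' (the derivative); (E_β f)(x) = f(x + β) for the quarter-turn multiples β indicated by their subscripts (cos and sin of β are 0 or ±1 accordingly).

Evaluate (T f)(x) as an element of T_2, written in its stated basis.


g(x) = -4cos x - (5/2)sin x - 10sin 2x

E_3pi/2 f = (5/2)cos x - 4sin x + 5cos 2x
D E_3pi/2 f = -4cos x - (5/2)sin x - 10sin 2x


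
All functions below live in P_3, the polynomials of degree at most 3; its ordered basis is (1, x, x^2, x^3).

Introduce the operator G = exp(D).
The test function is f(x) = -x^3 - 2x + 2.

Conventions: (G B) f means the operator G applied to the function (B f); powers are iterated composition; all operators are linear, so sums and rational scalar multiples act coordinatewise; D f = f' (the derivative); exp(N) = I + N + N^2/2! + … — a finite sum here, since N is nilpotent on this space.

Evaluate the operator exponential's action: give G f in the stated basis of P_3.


g(x) = -x^3 - 3x^2 - 5x - 1

order-1 term: -3x^2 - 2
order-2 term: -3x
order-3 term: -1
the series for exp(D) f terminates at order 3
exp(D) f = -x^3 - 3x^2 - 5x - 1


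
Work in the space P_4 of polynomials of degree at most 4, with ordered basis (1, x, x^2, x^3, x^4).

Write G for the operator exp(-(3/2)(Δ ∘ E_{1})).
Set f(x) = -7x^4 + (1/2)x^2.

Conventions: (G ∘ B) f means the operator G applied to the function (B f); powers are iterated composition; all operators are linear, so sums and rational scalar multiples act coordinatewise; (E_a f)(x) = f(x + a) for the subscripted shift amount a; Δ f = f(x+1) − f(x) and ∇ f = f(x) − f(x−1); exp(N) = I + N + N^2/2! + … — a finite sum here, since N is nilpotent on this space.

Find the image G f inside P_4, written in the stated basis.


order-1 term: 42x^3 + 189x^2 + (585/2)x + 621/4
order-2 term: -(189/2)x^2 - 567x - 6921/8
order-3 term: (189/2)x + 1701/4
order-4 term: -567/16
the series for exp(-(3/2)(Δ ∘ E_{1})) f terminates at order 4
exp(-(3/2)(Δ ∘ E_{1})) f = -7x^4 + 42x^3 + 95x^2 - 180x - 5121/16

g(x) = -7x^4 + 42x^3 + 95x^2 - 180x - 5121/16


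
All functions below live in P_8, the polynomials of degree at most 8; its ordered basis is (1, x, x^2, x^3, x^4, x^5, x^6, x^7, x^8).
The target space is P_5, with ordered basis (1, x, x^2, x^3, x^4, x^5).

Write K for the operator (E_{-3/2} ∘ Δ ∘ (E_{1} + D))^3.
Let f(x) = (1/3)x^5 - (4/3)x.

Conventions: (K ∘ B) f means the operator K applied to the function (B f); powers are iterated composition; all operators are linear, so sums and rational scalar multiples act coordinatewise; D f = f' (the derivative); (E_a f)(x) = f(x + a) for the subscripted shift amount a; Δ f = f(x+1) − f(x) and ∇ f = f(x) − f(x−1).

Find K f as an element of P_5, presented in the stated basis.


E_{1} f = (1/3)x^5 + (5/3)x^4 + (10/3)x^3 + (10/3)x^2 + (1/3)x - 1
D f = (5/3)x^4 - 4/3
(E_{1} + D) f = (1/3)x^5 + (10/3)x^4 + (10/3)x^3 + (10/3)x^2 + (1/3)x - 7/3
Δ (E_{1} + D) f = (5/3)x^4 + (50/3)x^3 + (100/3)x^2 + (95/3)x + 32/3
E_{-3/2} Δ (E_{1} + D) f = (5/3)x^4 + (20/3)x^3 - (115/6)x^2 + (65/3)x - 463/48
E_{1} (E_{-3/2} ∘ Δ ∘ (E_{1} + D)) f = (5/3)x^4 + (40/3)x^3 + (65/6)x^2 + 10x + 19/16
D (E_{-3/2} ∘ Δ ∘ (E_{1} + D)) f = (20/3)x^3 + 20x^2 - (115/3)x + 65/3
(E_{1} + D) (E_{-3/2} ∘ Δ ∘ (E_{1} + D)) f = (5/3)x^4 + 20x^3 + (185/6)x^2 - (85/3)x + 1097/48
Δ (E_{1} + D) (E_{-3/2} ∘ Δ ∘ (E_{1} + D)) f = (20/3)x^3 + 70x^2 + (385/3)x + 145/6
E_{-3/2} Δ (E_{1} + D) (E_{-3/2} ∘ Δ ∘ (E_{1} + D)) f = (20/3)x^3 + 40x^2 - (110/3)x - 100/3
E_{1} (E_{-3/2} ∘ Δ ∘ (E_{1} + D)) (E_{-3/2} ∘ Δ ∘ (E_{1} + D)) f = (20/3)x^3 + 60x^2 + (190/3)x - 70/3
D (E_{-3/2} ∘ Δ ∘ (E_{1} + D)) (E_{-3/2} ∘ Δ ∘ (E_{1} + D)) f = 20x^2 + 80x - 110/3
(E_{1} + D) (E_{-3/2} ∘ Δ ∘ (E_{1} + D)) (E_{-3/2} ∘ Δ ∘ (E_{1} + D)) f = (20/3)x^3 + 80x^2 + (430/3)x - 60
Δ (E_{1} + D) (E_{-3/2} ∘ Δ ∘ (E_{1} + D)) (E_{-3/2} ∘ Δ ∘ (E_{1} + D)) f = 20x^2 + 180x + 230
E_{-3/2} Δ (E_{1} + D) (E_{-3/2} ∘ Δ ∘ (E_{1} + D)) (E_{-3/2} ∘ Δ ∘ (E_{1} + D)) f = 20x^2 + 120x + 5

the image equals g(x) = 20x^2 + 120x + 5


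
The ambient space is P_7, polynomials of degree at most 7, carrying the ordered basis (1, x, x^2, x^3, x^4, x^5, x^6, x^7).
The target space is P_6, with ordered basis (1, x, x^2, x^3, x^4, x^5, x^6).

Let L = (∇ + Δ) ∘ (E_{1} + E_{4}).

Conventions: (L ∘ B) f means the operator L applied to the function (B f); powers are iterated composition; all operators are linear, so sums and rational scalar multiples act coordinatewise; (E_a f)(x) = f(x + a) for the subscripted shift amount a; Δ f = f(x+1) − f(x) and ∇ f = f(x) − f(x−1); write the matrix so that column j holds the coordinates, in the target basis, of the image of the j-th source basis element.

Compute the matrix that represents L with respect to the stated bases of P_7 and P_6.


the matrix is [[0, 4, 20, 106, 560, 2914, 14960, 76066]; [0, 0, 8, 60, 424, 2800, 17484, 104720]; [0, 0, 0, 12, 120, 1060, 8400, 61194]; [0, 0, 0, 0, 16, 200, 2120, 19600]; [0, 0, 0, 0, 0, 20, 300, 3710]; [0, 0, 0, 0, 0, 0, 24, 420]; [0, 0, 0, 0, 0, 0, 0, 28]] (rows listed top to bottom)

image of 1: 0
image of x: 4
image of x^2: 8x + 20
image of x^3: 12x^2 + 60x + 106
image of x^4: 16x^3 + 120x^2 + 424x + 560
image of x^5: 20x^4 + 200x^3 + 1060x^2 + 2800x + 2914
image of x^6: 24x^5 + 300x^4 + 2120x^3 + 8400x^2 + 17484x + 14960
image of x^7: 28x^6 + 420x^5 + 3710x^4 + 19600x^3 + 61194x^2 + 104720x + 76066
each image's coordinates form column j of the matrix


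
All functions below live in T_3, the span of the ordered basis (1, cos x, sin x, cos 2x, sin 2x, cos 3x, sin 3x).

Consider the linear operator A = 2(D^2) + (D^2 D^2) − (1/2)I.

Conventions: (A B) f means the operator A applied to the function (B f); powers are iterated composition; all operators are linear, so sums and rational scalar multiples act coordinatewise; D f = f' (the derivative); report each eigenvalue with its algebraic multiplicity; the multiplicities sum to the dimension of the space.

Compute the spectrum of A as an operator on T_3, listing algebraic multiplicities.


image of 1: -1/2
image of cos x: -(3/2)cos x
image of sin x: -(3/2)sin x
image of cos 2x: (15/2)cos 2x
image of sin 2x: (15/2)sin 2x
image of cos 3x: (125/2)cos 3x
image of sin 3x: (125/2)sin 3x
the matrix is diagonal; its diagonal is (-1/2, -3/2, -3/2, 15/2, 15/2, 125/2, 125/2)
for a triangular matrix the eigenvalues are the diagonal entries, with algebraic multiplicity their repetition count

λ = -3/2 (multiplicity 2), λ = -1/2 (multiplicity 1), λ = 15/2 (multiplicity 2), λ = 125/2 (multiplicity 2)


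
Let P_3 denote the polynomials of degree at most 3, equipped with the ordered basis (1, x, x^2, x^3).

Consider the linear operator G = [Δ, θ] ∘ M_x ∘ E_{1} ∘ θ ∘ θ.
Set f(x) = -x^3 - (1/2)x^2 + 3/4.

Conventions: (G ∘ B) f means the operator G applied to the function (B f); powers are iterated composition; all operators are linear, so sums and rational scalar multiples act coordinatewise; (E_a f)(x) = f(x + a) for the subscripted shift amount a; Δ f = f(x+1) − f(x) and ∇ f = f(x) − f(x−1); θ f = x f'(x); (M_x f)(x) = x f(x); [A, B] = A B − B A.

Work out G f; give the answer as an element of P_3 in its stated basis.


θ f = -3x^3 - x^2
θ θ f = -9x^3 - 2x^2
E_{1} (θ ∘ θ) f = -9x^3 - 29x^2 - 31x - 11
M_x E_{1} (θ ∘ θ) f = -9x^4 - 29x^3 - 31x^2 - 11x
θ (M_x ∘ E_{1}) (θ ∘ θ) f = -36x^4 - 87x^3 - 62x^2 - 11x
Δ θ (M_x ∘ E_{1}) (θ ∘ θ) f = -144x^3 - 477x^2 - 529x - 196
Δ (M_x ∘ E_{1}) (θ ∘ θ) f = -36x^3 - 141x^2 - 185x - 80
θ Δ (M_x ∘ E_{1}) (θ ∘ θ) f = -108x^3 - 282x^2 - 185x
[Δ, θ] (M_x ∘ E_{1}) (θ ∘ θ) f = -36x^3 - 195x^2 - 344x - 196

the result is g(x) = -36x^3 - 195x^2 - 344x - 196


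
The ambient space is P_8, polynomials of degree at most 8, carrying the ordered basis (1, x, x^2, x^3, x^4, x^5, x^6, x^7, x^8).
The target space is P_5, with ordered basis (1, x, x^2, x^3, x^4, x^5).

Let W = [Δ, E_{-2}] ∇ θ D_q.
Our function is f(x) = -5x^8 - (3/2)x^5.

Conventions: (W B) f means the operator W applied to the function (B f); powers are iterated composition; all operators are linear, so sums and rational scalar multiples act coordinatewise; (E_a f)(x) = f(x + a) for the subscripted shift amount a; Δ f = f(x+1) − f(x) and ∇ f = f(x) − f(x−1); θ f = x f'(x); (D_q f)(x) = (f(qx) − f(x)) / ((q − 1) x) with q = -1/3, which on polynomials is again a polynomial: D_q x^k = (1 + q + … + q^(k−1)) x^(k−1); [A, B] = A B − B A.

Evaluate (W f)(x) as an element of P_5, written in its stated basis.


the result is g(x) = 0

D_q f = -(8200/2187)x^7 - (61/54)x^4
θ D_q f = -(57400/2187)x^7 - (122/27)x^4
∇ (θ D_q) f = -(401800/2187)x^6 + (401800/729)x^5 - (2009000/2187)x^4 + (1969472/2187)x^3 - (382036/729)x^2 + (362272/2187)x - 47518/2187
E_{-2} ∇ (θ D_q) f = -(401800/2187)x^6 + (2009000/729)x^5 - (38171000/2187)x^4 + (130545472/2187)x^3 - (84680980/729)x^2 + (266445968/2187)x - 117544270/2187
Δ E_{-2} ∇ (θ D_q) f = -(803600/729)x^5 + (8036000/729)x^4 - (100450000/2187)x^3 + (8031608/81)x^2 - (241409264/2187)x + 36800900/729
Δ ∇ (θ D_q) f = -(803600/729)x^5 - (4018000/2187)x^3 - (488/9)x^2 - (803600/2187)x - 244/27
E_{-2} Δ ∇ (θ D_q) f = -(803600/729)x^5 + (8036000/729)x^4 - (100450000/2187)x^3 + (8031608/81)x^2 - (241409264/2187)x + 36800900/729
[Δ, E_{-2}] ∇ (θ D_q) f = 0


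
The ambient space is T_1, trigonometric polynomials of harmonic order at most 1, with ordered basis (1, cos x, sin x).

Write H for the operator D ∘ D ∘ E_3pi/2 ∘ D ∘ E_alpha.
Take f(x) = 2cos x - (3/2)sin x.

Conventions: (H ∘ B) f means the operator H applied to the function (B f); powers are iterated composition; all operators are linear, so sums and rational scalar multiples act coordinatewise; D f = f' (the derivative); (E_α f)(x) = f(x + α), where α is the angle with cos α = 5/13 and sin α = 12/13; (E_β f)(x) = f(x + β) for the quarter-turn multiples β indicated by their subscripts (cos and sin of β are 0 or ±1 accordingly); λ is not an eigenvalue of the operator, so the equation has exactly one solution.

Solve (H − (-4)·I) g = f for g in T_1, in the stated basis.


the result is g(x) = (76/181)cos x - (189/362)sin x

write g with unknown coordinates in the stated basis and equate coefficients in (H − (-4)·I) g = f
solving from the highest basis element down gives g = (76/181)cos x - (189/362)sin x
check: H g = (58/181)cos x + (213/362)sin x
so H g − (-4)·g = 2cos x - (3/2)sin x = f ✓


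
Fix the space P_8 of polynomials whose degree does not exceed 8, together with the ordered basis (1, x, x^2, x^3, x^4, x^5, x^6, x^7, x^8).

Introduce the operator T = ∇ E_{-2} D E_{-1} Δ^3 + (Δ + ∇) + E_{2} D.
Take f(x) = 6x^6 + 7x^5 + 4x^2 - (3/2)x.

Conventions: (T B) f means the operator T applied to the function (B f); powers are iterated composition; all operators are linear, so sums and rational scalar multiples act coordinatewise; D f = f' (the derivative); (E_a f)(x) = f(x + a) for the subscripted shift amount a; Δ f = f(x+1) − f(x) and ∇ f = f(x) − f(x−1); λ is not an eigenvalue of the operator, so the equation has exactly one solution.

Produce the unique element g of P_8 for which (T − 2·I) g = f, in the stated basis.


g(x) = -3x^6 - (61/2)x^5 - (1275/4)x^4 - (5885/2)x^3 - (79693/4)x^2 - 90607x - 202663

write g with unknown coordinates in the stated basis and equate coefficients in (T − 2·I) g = f
solving from the highest basis element down gives g = -3x^6 - (61/2)x^5 - (1275/4)x^4 - (5885/2)x^3 - (79693/4)x^2 - 90607x - 202663
check: T g = -54x^5 - (1275/2)x^4 - 5885x^3 - (79685/2)x^2 - (362431/2)x - 405326
so T g − 2·g = 6x^6 + 7x^5 + 4x^2 - (3/2)x = f ✓


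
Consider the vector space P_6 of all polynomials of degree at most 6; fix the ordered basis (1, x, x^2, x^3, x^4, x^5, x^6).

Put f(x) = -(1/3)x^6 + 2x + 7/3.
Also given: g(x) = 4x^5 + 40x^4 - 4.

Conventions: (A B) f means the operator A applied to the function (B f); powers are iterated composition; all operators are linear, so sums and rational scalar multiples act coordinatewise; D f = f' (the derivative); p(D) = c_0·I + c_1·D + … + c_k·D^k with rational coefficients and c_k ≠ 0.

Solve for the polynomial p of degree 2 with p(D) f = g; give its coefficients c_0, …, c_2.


p(D) = -2·D − 4·D^2, i.e. c_0 = 0, c_1 = -2, c_2 = -4

D^0 f = -(1/3)x^6 + 2x + 7/3
D^1 f = -2x^5 + 2
D^2 f = -10x^4
matching coefficients of g against c_0 f + c_1 Df + … from the top degree down determines the c_i
solution: c_0 = 0, c_1 = -2, c_2 = -4


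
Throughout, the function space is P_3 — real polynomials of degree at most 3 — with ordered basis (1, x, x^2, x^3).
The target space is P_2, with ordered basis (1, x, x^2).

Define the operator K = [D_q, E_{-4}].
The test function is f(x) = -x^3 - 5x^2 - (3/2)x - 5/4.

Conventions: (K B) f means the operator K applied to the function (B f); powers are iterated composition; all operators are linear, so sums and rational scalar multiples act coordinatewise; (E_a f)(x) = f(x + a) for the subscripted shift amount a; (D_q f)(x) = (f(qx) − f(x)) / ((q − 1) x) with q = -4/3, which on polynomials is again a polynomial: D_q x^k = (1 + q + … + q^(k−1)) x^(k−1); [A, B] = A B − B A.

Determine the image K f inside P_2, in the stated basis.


the image equals g(x) = -(140/9)x + 196/9

E_{-4} f = -x^3 + 7x^2 - (19/2)x - 45/4
D_q E_{-4} f = -(13/9)x^2 - (7/3)x - 19/2
D_q f = -(13/9)x^2 + (5/3)x - 3/2
E_{-4} D_q f = -(13/9)x^2 + (119/9)x - 563/18
[D_q, E_{-4}] f = -(140/9)x + 196/9


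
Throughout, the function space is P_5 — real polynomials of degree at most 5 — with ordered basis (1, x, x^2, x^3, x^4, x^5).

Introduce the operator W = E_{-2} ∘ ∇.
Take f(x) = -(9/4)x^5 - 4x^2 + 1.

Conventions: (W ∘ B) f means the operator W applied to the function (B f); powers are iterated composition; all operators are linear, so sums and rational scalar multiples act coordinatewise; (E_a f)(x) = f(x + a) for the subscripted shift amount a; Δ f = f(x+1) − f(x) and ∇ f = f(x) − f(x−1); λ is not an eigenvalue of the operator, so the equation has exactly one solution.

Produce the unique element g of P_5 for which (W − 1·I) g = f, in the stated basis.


g(x) = (9/4)x^5 + (45/4)x^4 - (135/2)x^3 - (217/2)x^2 + (3677/4)x - 313/4

write g with unknown coordinates in the stated basis and equate coefficients in (W − 1·I) g = f
solving from the highest basis element down gives g = (9/4)x^5 + (45/4)x^4 - (135/2)x^3 - (217/2)x^2 + (3677/4)x - 313/4
check: W g = (45/4)x^4 - (135/2)x^3 - (225/2)x^2 + (3677/4)x - 309/4
so W g − 1·g = -(9/4)x^5 - 4x^2 + 1 = f ✓


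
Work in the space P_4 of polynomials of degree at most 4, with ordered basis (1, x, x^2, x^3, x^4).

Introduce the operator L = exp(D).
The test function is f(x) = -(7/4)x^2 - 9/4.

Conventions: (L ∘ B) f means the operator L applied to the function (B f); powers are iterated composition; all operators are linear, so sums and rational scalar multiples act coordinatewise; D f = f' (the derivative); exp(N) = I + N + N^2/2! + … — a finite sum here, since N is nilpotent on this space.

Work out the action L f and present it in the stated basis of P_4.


order-1 term: -(7/2)x
order-2 term: -7/4
the series for exp(D) f terminates at order 2
exp(D) f = -(7/4)x^2 - (7/2)x - 4

g(x) = -(7/4)x^2 - (7/2)x - 4


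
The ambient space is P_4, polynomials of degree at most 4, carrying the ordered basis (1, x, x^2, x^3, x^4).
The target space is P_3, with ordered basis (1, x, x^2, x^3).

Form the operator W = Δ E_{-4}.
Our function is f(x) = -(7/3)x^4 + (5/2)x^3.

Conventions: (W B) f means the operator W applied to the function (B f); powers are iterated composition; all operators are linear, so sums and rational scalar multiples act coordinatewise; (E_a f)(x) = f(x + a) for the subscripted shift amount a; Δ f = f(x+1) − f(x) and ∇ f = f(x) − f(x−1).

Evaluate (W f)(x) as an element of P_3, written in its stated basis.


g(x) = -(28/3)x^3 + (211/2)x^2 - (2387/6)x + 3005/6

E_{-4} f = -(7/3)x^4 + (239/6)x^3 - 254x^2 + (2152/3)x - 2272/3
Δ E_{-4} f = -(28/3)x^3 + (211/2)x^2 - (2387/6)x + 3005/6


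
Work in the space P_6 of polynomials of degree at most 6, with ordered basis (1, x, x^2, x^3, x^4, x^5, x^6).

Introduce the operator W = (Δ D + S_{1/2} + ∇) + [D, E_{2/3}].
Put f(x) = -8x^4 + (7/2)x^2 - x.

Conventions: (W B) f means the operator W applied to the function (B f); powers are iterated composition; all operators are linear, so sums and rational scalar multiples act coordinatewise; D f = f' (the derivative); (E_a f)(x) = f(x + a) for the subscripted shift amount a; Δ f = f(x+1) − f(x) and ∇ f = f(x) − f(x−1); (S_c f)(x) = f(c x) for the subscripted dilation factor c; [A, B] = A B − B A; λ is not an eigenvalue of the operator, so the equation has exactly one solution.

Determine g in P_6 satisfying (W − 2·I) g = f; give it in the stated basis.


write g with unknown coordinates in the stated basis and equate coefficients in (W − 2·I) g = f
solving from the highest basis element down gives g = (128/31)x^4 + (4096/465)x^3 + (954/35)x^2 + (64234/651)x + 5380/31
check: W g = (8/31)x^4 + (8192/465)x^3 + (4061/70)x^2 + (127817/651)x + 10760/31
so W g − 2·g = -8x^4 + (7/2)x^2 - x = f ✓

the result is g(x) = (128/31)x^4 + (4096/465)x^3 + (954/35)x^2 + (64234/651)x + 5380/31


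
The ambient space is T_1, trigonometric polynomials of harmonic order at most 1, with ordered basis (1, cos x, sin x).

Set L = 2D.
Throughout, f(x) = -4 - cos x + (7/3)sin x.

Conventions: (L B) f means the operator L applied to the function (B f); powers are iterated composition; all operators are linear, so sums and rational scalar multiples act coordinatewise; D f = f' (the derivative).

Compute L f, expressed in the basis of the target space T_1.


g(x) = (14/3)cos x + 2sin x

D f = (7/3)cos x + sin x
(2D) f = (14/3)cos x + 2sin x


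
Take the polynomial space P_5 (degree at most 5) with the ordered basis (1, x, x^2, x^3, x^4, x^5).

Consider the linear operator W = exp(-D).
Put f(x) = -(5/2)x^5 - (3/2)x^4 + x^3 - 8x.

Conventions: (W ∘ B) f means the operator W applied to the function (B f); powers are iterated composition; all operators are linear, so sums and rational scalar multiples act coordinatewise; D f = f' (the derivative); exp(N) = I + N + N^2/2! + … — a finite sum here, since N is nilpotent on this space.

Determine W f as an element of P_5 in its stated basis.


the result is g(x) = -(5/2)x^5 + 11x^4 - 18x^3 + 13x^2 - (23/2)x + 8

order-1 term: (25/2)x^4 + 6x^3 - 3x^2 + 8
order-2 term: -25x^3 - 9x^2 + 3x
order-3 term: 25x^2 + 6x - 1
order-4 term: -(25/2)x - 3/2
order-5 term: 5/2
the series for exp(-D) f terminates at order 5
exp(-D) f = -(5/2)x^5 + 11x^4 - 18x^3 + 13x^2 - (23/2)x + 8


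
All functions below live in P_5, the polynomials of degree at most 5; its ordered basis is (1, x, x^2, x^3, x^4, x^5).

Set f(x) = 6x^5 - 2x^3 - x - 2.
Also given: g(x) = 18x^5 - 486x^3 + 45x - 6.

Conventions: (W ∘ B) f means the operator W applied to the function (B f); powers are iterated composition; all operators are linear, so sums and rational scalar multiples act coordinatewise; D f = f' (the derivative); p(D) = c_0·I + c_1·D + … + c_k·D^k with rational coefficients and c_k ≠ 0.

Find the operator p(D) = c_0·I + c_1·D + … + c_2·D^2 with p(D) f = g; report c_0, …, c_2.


p(D) = 3·I − 4·D^2, i.e. c_0 = 3, c_1 = 0, c_2 = -4

D^0 f = 6x^5 - 2x^3 - x - 2
D^1 f = 30x^4 - 6x^2 - 1
D^2 f = 120x^3 - 12x
matching coefficients of g against c_0 f + c_1 Df + … from the top degree down determines the c_i
solution: c_0 = 3, c_1 = 0, c_2 = -4


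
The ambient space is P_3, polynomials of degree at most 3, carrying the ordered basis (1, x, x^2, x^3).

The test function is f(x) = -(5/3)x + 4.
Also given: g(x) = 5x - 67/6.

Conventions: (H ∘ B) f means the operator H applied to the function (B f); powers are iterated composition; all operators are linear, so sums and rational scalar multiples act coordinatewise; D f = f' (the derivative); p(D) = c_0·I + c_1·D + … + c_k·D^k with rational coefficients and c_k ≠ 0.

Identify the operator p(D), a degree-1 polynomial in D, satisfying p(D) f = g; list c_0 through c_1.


p(D) = -3·I − (1/2)·D, i.e. c_0 = -3, c_1 = -1/2

D^0 f = -(5/3)x + 4
D^1 f = -5/3
matching coefficients of g against c_0 f + c_1 Df + … from the top degree down determines the c_i
solution: c_0 = -3, c_1 = -1/2


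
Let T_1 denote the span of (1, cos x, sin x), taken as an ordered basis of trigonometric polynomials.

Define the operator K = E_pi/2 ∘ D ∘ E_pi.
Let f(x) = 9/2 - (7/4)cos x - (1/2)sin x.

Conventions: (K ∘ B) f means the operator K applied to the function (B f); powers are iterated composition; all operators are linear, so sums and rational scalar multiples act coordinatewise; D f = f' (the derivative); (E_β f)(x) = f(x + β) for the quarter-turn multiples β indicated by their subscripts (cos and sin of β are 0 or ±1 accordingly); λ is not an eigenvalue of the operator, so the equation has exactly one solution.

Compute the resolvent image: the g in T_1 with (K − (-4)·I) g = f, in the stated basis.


write g with unknown coordinates in the stated basis and equate coefficients in (K − (-4)·I) g = f
solving from the highest basis element down gives g = 9/8 - (7/20)cos x - (1/10)sin x
check: K g = -(7/20)cos x - (1/10)sin x
so K g − (-4)·g = 9/2 - (7/4)cos x - (1/2)sin x = f ✓

the result is g(x) = 9/8 - (7/20)cos x - (1/10)sin x
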